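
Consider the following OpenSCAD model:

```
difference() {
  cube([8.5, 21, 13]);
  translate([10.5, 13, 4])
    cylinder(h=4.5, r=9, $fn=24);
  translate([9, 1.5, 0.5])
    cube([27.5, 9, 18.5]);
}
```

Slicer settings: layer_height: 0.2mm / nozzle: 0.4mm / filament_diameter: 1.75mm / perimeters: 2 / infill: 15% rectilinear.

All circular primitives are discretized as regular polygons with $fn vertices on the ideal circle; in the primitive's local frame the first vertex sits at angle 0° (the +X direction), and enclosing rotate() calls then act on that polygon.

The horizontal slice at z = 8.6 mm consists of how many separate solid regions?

At z = 8.6 mm: the 8.5×21 cube contributes its full rectangle; the cylinder at (10.5, 13) is not intersected at this z (z outside [4, 8.5]); the cube at (9, 1.5) (footprint 27.5×9) is included at this height; After the difference (first − rest): starting from the 8.5×21 cube, the 27.5×9 cube at (9, 1.5) misses the remaining region (no effect) — 1 connected region. The result has 1 disconnected region.

1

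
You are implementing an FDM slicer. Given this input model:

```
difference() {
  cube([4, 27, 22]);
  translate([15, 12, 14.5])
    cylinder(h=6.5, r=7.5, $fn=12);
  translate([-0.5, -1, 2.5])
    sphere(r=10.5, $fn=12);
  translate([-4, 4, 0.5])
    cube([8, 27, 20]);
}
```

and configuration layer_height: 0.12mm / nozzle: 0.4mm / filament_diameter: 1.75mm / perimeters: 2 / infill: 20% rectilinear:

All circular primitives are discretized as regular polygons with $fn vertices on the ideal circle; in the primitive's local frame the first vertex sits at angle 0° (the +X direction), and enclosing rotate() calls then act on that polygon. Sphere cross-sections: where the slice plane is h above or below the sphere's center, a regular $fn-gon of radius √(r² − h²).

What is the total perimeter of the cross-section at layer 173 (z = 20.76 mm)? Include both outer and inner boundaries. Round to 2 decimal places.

62.00 mm

At z = 20.76 mm: the cube is present — its section is the full 4×27 rectangle (perimeter 62.00 mm); the r=7.5 cylinder at (15, 12) gives a regular 12-gon of circumradius 7.5 (constant along its height) (perimeter = 2·12·7.500·sin(180°/12) = 46.59 mm); the sphere at (-0.5, -1) is absent (|z−center|=18.260 > r=10.5); the cube at (-4, 4) is not intersected at this z (z outside [0.5, 20.5]); Subtracting the remaining from the first: starting from the 4×27 cube, the r=7.5 cylinder at (15, 12) misses the remaining region (no effect) — boundary = 62.00 mm. Overall, the cross-section is a single solid region. Total boundary length (outer) = 62.00 mm.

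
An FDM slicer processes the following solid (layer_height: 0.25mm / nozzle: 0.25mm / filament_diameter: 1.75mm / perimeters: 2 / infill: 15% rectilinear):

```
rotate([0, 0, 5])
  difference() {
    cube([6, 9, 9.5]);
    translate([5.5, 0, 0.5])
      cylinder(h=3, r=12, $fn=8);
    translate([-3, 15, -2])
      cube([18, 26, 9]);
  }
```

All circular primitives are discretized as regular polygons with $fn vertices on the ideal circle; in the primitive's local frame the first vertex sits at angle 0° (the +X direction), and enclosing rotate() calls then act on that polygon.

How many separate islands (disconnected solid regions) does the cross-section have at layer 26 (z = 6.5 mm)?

At z = 6.5 mm: the 6×9 cube contributes its full rectangle; the cylinder at (5.5, 0) does not reach this height (z outside [0.5, 3.5]); the cube at (-3, 15) is present — its section is the full 18×26 rectangle; After the difference (first − rest): starting from the 6×9 cube, the 18×26 cube at (-3, 15) misses the remaining region (no effect) — 1 connected region; (rotated 5° about Z; rotation is an isometry so areas/perimeters/island counts are preserved). Overall, the cross-section is a single solid region. Island count = 1.

1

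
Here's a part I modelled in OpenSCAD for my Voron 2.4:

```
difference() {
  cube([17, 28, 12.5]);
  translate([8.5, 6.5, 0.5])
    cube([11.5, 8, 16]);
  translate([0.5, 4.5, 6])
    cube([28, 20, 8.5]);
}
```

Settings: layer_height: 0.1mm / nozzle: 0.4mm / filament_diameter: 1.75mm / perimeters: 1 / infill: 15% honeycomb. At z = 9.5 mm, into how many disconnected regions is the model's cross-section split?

1

At z = 9.5 mm: the cube (footprint 17×28) is included at this height; the 11.5×8 cube at (8.5, 6.5) contributes its full rectangle; the cube at (0.5, 4.5) (footprint 28×20) is included at this height; Taking the first minus the rest: starting from the 17×28 cube, the 11.5×8 cube at (8.5, 6.5) partially overlaps it — only the 68.00 mm² overlap (of its 92.00 mm²) is removed, clipping the outline; the 28×20 cube at (0.5, 4.5) partially overlaps it — only the 262.00 mm² overlap (of its 560.00 mm²) is removed, clipping the outline — 1 connected region. The result has 1 disconnected region.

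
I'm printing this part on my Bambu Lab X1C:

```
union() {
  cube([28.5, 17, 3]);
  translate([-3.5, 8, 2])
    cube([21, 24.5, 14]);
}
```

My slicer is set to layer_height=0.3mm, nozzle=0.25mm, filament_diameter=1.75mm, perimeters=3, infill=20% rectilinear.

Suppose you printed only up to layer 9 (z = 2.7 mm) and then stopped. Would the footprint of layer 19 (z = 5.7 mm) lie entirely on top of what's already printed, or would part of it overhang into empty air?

entirely on top

Compare the two slices. At z = 2.7: the 28.5×17 cube contributes its full rectangle (area 484.50 mm²); the cube at (-3.5, 8) is present — its section is the full 21×24.5 rectangle (area 514.50 mm²); Merging all regions: the regions partially overlap — summed areas 999.00 mm² minus the doubly-counted overlap 157.50 mm² gives 841.50 mm² — area = 841.50 mm². At z = 5.7: the cube is not intersected at this z (z outside [0, 3]); the 21×24.5 cube at (-3.5, 8) contributes its full rectangle (area 514.50 mm²); Combining (union): only the 21×24.5 cube at (-3.5, 8) is present, so the union is just that shape — area = 514.50 mm². Checking containment: the cross-section at z = 5.7 is a subset of the cross-section at z = 2.7.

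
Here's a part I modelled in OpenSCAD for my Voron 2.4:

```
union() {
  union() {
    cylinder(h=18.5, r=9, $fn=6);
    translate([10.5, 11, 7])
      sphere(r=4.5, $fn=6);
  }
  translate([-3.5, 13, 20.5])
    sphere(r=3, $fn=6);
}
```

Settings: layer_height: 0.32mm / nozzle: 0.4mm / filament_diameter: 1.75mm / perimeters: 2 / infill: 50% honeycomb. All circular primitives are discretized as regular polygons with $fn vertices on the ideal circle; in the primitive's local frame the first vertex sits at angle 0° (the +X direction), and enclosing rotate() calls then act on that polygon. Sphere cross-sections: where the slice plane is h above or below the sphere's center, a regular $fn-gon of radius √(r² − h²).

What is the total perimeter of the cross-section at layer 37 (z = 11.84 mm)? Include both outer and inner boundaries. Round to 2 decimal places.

At z = 11.84 mm: the r=9 cylinder contributes a regular 6-gon of circumradius 9 (perimeter = 2·6·9.000·sin(180°/6) = 54.00 mm); the sphere at (10.5, 11) is not intersected at this z (|z−center|=4.840 > r=4.5); Merging all regions: only the r=9 cylinder is present, so the union is just that shape — boundary = 54.00 mm; the sphere at (-3.5, 13) does not reach this height (|z−center|=8.660 > r=3); Merging all regions: only that combined region is present, so the union is just that shape — boundary = 54.00 mm. Overall, the cross-section is a single solid region. Total boundary length (outer) = 54.00 mm.

54.00 mm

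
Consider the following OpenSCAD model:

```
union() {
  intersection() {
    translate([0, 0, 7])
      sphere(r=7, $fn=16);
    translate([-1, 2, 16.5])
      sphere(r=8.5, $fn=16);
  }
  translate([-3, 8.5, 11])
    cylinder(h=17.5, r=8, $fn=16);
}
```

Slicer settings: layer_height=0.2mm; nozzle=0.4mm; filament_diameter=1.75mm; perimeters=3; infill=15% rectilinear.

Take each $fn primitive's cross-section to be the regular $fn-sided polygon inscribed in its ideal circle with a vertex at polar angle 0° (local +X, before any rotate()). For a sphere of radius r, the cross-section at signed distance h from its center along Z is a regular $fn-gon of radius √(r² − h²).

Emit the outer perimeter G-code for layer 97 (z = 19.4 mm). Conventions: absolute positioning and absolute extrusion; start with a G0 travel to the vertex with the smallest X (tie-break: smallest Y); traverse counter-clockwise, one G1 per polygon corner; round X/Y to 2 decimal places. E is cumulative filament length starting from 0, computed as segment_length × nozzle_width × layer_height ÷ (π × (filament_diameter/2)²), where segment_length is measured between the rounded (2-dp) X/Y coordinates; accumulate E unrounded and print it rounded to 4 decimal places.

At z = 19.4 mm: the sphere is absent (|z−center|=12.400 > r=7); the r=8.5 sphere at (-1, 2) slices to a regular 16-gon of circumradius 7.990 (√(r²−h²) with h=2.9 from center); After intersecting: at least one operand is absent at this height, so nothing remains; the r=8 cylinder at (-3, 8.5) gives a regular 16-gon of circumradius 8 (constant along its height); Taking the union: only the r=8 cylinder at (-3, 8.5) is present, so the union is just that shape — 1 connected region. The outline is a single polygon with 16 vertices. Extrusion per mm of travel: 0.4 × 0.2 / (π × 0.875²) = 0.033260. Accumulating E over each segment gives final E = 1.6612.

G0 X-11.00 Y8.50 Z19.40
G1 X-10.39 Y5.44 E0.1038
G1 X-8.66 Y2.84 E0.2076
G1 X-6.06 Y1.11 E0.3115
G1 X-3.00 Y0.50 E0.4153
G1 X0.06 Y1.11 E0.5191
G1 X2.66 Y2.84 E0.6229
G1 X4.39 Y5.44 E0.7268
G1 X5.00 Y8.50 E0.8306
G1 X4.39 Y11.56 E0.9344
G1 X2.66 Y14.16 E1.0382
G1 X0.06 Y15.89 E1.1421
G1 X-3.00 Y16.50 E1.2459
G1 X-6.06 Y15.89 E1.3497
G1 X-8.66 Y14.16 E1.4535
G1 X-10.39 Y11.56 E1.5574
G1 X-11.00 Y8.50 E1.6612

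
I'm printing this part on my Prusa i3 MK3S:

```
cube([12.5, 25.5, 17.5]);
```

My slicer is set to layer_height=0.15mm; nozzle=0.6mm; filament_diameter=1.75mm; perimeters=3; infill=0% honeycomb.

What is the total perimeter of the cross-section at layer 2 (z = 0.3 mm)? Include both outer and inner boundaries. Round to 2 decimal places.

76.00 mm

At z = 0.3 mm: the cube is present — its section is the full 12.5×25.5 rectangle (perimeter 76.00 mm). Overall, the cross-section is a single solid region. Total boundary length (outer) = 76.00 mm.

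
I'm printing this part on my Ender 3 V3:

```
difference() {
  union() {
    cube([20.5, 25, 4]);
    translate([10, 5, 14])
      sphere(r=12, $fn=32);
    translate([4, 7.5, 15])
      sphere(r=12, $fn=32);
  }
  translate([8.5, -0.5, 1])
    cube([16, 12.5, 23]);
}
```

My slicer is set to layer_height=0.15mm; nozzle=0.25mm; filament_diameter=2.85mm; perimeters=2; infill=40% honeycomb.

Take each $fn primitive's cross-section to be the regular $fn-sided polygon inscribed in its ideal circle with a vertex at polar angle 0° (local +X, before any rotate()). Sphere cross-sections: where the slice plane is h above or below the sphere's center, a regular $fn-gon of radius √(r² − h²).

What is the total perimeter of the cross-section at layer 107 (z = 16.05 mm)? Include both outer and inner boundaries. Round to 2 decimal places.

At z = 16.05 mm: the cube is absent (z outside [0, 4]); the r=12 sphere at (10, 5) slices to a regular 32-gon of circumradius 11.824 (√(r²−h²) with h=2.05 from center) (perimeter = 2·32·11.824·sin(180°/32) = 74.17 mm); the r=12 sphere at (4, 7.5) contributes a regular 32-gon of circumradius √(12²−1.05²) = 11.954 (perimeter = 2·32·11.954·sin(180°/32) = 74.99 mm); Taking the union: the regions partially overlap (shared area 289.06 mm²), so the edge portions inside another operand are dropped and the merged outline is re-measured after clipping — boundary = 87.79 mm; the cube at (8.5, -0.5) is present — its section is the full 16×12.5 rectangle (perimeter 57.00 mm); After the difference (first − rest): starting from the result so far, the 16×12.5 cube at (8.5, -0.5) partially overlaps it — only the 158.50 mm² overlap (of its 200.00 mm²) is removed, clipping the outline — boundary = 109.92 mm. Overall, the cross-section is a single solid region. Total boundary length (outer) = 109.92 mm.

109.92 mm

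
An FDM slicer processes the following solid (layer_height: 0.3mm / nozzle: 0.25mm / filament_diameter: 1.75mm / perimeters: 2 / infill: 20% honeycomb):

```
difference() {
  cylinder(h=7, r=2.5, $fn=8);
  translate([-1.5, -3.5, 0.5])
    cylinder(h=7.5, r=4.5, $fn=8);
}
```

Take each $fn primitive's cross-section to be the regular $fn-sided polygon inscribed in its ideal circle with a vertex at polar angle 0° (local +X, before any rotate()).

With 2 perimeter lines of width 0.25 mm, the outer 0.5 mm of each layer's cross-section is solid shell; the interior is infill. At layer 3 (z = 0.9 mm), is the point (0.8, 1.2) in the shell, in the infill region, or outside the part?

At z = 0.9 mm: the r=2.5 cylinder gives a regular 8-gon of circumradius 2.5 (constant along its height); the r=4.5 cylinder at (-1.5, -3.5) contributes a regular 8-gon of circumradius 4.5; After the difference (first − rest): starting from the r=2.5 cylinder, the r=4.5 cylinder at (-1.5, -3.5) partially overlaps it — only the 10.11 mm² overlap (of its 57.28 mm²) is removed, clipping the outline — 1 connected region. Overall, the cross-section is a single solid region. The nearest boundary edge runs (0.00, 2.50)→(1.77, 1.77); distance from the point to it = 0.89 mm. The point is inside the cross-section and 0.89 mm from the nearest boundary — more than the 0.5 mm shell width (2 × 0.25), so it's in the infill interior.

infill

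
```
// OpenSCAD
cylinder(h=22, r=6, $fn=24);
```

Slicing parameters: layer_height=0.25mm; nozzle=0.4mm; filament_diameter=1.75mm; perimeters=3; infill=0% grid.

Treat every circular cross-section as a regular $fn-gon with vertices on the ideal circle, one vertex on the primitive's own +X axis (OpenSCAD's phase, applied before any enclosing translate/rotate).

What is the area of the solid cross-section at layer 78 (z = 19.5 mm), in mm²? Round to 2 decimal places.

At z = 19.5 mm: the r=6 cylinder gives a regular 24-gon of circumradius 6 (constant along its height) (area = (24/2)·6.000²·sin(360°/24) = 111.81 mm²). Overall, the cross-section is a single solid region. Net area = 111.81 mm².

111.81 mm²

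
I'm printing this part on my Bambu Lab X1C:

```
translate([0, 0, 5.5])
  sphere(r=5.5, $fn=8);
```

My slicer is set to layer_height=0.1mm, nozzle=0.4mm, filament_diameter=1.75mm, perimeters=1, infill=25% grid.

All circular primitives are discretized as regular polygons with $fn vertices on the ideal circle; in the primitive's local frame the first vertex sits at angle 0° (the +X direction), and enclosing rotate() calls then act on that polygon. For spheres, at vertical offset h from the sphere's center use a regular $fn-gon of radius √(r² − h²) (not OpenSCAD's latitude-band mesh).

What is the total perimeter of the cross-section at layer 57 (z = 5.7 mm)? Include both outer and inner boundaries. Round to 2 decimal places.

At z = 5.7 mm: the r=5.5 sphere slices to a regular 8-gon of circumradius 5.496 (√(r²−h²) with h=0.2 from center) (perimeter = 2·8·5.496·sin(180°/8) = 33.65 mm). Overall, the cross-section is a single solid region. Total boundary length (outer) = 33.65 mm.

33.65 mm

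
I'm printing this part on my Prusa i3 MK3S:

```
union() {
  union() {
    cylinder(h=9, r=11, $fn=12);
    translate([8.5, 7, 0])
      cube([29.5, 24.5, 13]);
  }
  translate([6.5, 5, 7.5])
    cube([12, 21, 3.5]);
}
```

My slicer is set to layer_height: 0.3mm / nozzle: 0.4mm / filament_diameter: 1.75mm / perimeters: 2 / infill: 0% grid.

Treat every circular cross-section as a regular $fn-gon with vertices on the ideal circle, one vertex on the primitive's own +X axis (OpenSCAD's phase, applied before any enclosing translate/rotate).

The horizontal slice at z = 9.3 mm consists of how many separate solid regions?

1

At z = 9.3 mm: the cylinder is not intersected at this z (z outside [0, 9]); the 29.5×24.5 cube at (8.5, 7) contributes its full rectangle; Taking the union: only the 29.5×24.5 cube at (8.5, 7) is present, so the union is just that shape — 1 connected region; the cube at (6.5, 5) (footprint 12×21) is included at this height; Merging all regions: the regions partially overlap (shared area 190.00 mm²), so overlapping operands fuse into one piece — 1 connected region. The result has 1 disconnected region.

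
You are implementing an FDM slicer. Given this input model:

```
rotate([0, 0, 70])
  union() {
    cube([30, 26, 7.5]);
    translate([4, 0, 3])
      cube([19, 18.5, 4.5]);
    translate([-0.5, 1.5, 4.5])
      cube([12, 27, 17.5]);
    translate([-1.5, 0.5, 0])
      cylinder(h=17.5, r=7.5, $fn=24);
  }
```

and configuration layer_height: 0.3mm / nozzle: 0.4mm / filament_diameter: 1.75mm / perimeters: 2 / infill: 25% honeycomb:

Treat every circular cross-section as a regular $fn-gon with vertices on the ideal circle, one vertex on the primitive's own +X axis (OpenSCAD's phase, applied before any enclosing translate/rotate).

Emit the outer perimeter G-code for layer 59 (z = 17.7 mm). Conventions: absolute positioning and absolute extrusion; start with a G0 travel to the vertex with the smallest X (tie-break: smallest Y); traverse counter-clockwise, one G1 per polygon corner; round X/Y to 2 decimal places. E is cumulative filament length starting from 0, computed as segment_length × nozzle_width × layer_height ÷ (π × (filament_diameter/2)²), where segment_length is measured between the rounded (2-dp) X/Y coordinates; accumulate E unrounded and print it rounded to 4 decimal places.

G0 X-26.95 Y9.28 Z17.70
G1 X-1.58 Y0.04 E1.3470
G1 X2.52 Y11.32 E1.9458
G1 X-22.85 Y20.55 E3.2927
G1 X-26.95 Y9.28 E3.8910

At z = 17.7 mm: the cube does not reach this height (z outside [0, 7.5]); the cube at (4, 0) does not reach this height (z outside [3, 7.5]); the cube at (-0.5, 1.5) (footprint 12×27) is included at this height; the cylinder at (-1.5, 0.5) does not reach this height (z outside [0, 17.5]); Taking the union: only the 12×27 cube at (-0.5, 1.5) is present, so the union is just that shape — 1 connected region; (whole slice rotated 70° about Z — lengths, areas and connectivity unchanged). The outline is a single polygon with 4 vertices. Extrusion per mm of travel: 0.4 × 0.3 / (π × 0.875²) = 0.049890. Accumulating E over each segment gives final E = 3.8910.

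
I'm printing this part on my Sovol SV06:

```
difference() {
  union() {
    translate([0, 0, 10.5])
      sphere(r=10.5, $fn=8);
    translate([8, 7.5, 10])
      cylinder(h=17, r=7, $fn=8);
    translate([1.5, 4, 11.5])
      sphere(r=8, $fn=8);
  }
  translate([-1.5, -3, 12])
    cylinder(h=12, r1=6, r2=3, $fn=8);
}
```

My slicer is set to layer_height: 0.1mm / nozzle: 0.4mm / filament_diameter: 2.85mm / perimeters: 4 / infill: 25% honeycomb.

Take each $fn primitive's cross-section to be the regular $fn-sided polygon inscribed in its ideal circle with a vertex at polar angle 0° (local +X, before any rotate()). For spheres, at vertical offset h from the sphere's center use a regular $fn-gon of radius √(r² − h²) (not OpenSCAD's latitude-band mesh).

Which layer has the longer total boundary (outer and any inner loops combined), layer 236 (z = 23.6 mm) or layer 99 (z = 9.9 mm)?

layer 99 (z = 9.9 mm)

Layer 236 (z = 23.6): the sphere is not intersected at this z (|z−center|=13.100 > r=10.5); the r=7 cylinder at (8, 7.5) gives a regular 8-gon of circumradius 7 (constant along its height) (perimeter = 2·8·7.000·sin(180°/8) = 42.86 mm); the sphere at (1.5, 4) is not intersected at this z (|z−center|=12.100 > r=8); Combining (union): only the r=7 cylinder at (8, 7.5) is present, so the union is just that shape — boundary = 42.86 mm; the cone at (-1.5, -3) (r1=6→r2=3) has section circumradius 3.100 here — a regular 8-gon (perimeter = 2·8·3.100·sin(180°/8) = 18.98 mm); After the difference (first − rest): starting from that combined region, the cone at (-1.5, -3) misses the remaining region (no effect) — boundary = 42.86 mm. So its perimeter = 42.86 mm. Layer 99 (z = 9.9): the r=10.5 sphere contributes a regular 8-gon of circumradius √(10.5²−0.6²) = 10.483 (perimeter = 2·8·10.483·sin(180°/8) = 64.19 mm); the cylinder at (8, 7.5) does not reach this height (z outside [10, 27]); the r=8 sphere at (1.5, 4) contributes a regular 8-gon of circumradius √(8²−1.6²) = 7.838 (perimeter = 2·8·7.838·sin(180°/8) = 47.99 mm); Taking the union: the regions partially overlap (shared area 154.87 mm²), so the edge portions inside another operand are dropped and the merged outline is re-measured after clipping — boundary = 66.65 mm; the cone at (-1.5, -3) does not reach this height (z outside [12, 24]); Subtracting the remaining from the first: none of the subtracted shapes is present at this height, so that combined region is unchanged — boundary = 66.65 mm. So its perimeter = 66.65 mm. Layer 99 is larger (66.65 vs 42.86 mm).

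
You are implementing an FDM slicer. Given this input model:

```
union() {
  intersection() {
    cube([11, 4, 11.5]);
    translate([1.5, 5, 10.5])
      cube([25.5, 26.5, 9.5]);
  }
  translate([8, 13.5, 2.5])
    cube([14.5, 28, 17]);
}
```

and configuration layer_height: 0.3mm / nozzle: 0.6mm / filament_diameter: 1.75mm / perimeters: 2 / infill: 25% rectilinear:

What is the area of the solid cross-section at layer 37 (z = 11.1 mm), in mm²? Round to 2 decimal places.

At z = 11.1 mm: the 11×4 cube contributes its full rectangle (area 44.00 mm²); the 25.5×26.5 cube at (1.5, 5) contributes its full rectangle (area 675.75 mm²); Taking the intersection: the 25.5×26.5 cube at (1.5, 5) does not overlap the 11×4 cube (empty) — nothing remains; the cube at (8, 13.5) is present — its section is the full 14.5×28 rectangle (area 406.00 mm²); Merging all regions: only the 14.5×28 cube at (8, 13.5) is present, so the union is just that shape — area = 406.00 mm². Overall, the cross-section is a single solid region. Net area = 406.00 mm².

406.00 mm²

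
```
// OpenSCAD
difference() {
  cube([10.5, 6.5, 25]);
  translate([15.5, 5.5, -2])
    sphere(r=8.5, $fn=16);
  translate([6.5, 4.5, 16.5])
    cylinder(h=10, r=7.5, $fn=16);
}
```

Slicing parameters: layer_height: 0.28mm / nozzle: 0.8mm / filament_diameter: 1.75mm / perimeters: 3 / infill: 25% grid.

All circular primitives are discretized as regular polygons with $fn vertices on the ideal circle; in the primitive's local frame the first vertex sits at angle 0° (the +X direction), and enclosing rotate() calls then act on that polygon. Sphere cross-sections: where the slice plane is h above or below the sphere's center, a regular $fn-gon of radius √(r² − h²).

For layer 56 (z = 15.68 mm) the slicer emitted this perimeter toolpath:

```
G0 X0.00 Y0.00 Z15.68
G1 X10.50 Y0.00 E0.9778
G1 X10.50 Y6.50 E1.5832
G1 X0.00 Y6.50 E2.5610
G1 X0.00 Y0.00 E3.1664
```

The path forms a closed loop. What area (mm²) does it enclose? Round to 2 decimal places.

68.25 mm²

Apply the shoelace formula to the sequence of (X, Y) vertices; enclosed area = 68.25 mm².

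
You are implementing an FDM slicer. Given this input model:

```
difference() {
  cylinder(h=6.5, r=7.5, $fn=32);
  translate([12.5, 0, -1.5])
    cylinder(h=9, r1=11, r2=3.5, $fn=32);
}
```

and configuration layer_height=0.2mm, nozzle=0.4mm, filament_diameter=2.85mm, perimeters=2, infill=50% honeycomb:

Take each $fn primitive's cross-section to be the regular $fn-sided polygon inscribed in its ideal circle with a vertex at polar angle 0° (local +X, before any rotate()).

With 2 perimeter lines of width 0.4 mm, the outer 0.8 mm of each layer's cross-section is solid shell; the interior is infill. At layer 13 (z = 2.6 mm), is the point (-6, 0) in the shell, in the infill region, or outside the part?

infill

At z = 2.6 mm: the r=7.5 cylinder contributes a regular 32-gon of circumradius 7.5; the cone at (12.5, 0) (r1=11→r2=3.5) has section circumradius 7.583 here — a regular 32-gon; After the difference (first − rest): starting from the r=7.5 cylinder, the cone at (12.5, 0) partially overlaps it — only the 14.38 mm² overlap (of its 179.50 mm²) is removed, clipping the outline — 1 connected region. Overall, the cross-section is a single solid region. The nearest boundary edge runs (-7.36, -1.46)→(-7.50, 0.00); distance from the point to it = 1.49 mm. The point is inside the cross-section and 1.49 mm from the nearest boundary — more than the 0.8 mm shell width (2 × 0.4), so it's in the infill interior.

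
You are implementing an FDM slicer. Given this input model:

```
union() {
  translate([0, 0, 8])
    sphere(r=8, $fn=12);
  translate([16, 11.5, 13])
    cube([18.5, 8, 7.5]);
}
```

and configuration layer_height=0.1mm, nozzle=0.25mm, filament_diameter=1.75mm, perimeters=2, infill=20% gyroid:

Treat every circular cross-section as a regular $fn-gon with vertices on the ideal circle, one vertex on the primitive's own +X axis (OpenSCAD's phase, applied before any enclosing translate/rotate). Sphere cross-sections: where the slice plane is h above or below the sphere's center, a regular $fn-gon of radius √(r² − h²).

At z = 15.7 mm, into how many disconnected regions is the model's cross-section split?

At z = 15.7 mm: the r=8 sphere contributes a regular 12-gon of circumradius √(8²−7.7²) = 2.170; the cube at (16, 11.5) (footprint 18.5×8) is included at this height; Merging all regions: the 2 present regions are separate (no shared area or edge), so areas and boundary lengths simply add and each stays a separate island — 2 connected regions. The result has 2 disconnected regions.

2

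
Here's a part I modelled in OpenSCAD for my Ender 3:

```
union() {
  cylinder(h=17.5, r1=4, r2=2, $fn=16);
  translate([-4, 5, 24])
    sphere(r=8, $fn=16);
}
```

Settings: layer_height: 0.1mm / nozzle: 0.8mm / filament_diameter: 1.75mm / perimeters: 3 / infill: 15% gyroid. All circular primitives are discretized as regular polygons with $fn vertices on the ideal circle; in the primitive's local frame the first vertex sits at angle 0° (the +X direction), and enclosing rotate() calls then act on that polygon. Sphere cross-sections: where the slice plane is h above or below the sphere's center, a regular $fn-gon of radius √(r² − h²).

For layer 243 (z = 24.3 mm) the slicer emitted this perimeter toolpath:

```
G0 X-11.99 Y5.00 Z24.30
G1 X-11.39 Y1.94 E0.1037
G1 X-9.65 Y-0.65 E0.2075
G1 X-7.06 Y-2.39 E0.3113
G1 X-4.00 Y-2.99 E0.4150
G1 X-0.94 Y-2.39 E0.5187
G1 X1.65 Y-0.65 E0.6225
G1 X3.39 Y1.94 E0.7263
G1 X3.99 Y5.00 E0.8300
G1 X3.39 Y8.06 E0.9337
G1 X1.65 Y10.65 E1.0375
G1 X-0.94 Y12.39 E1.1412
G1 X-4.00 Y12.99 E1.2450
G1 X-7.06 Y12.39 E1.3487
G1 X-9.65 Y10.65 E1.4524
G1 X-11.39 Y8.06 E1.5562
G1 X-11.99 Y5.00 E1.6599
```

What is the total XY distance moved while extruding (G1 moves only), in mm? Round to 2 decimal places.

49.91 mm

Sum the Euclidean lengths of each G1 segment: total = 49.91 mm.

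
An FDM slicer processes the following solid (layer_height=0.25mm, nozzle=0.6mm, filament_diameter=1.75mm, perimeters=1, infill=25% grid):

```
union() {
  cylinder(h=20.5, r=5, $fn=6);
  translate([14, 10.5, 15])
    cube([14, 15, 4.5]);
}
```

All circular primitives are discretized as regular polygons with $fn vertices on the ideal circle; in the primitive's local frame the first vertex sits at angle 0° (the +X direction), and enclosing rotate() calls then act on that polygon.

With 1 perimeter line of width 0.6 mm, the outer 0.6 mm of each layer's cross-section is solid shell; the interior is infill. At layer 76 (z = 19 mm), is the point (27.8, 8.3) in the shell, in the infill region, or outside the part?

outside

At z = 19 mm: the r=5 cylinder contributes a regular 6-gon of circumradius 5; the 14×15 cube at (14, 10.5) contributes its full rectangle; Merging all regions: the 2 present regions are separate (no shared area or edge), so areas and boundary lengths simply add and each stays a separate island — 2 connected regions. Overall, the cross-section has 2 separate islands. The nearest boundary edge runs (28.00, 10.50)→(14.00, 10.50); distance from the point to it = 2.20 mm. The point is not inside any of the regions above, so it lies outside the cross-section (2.20 mm from the nearest boundary).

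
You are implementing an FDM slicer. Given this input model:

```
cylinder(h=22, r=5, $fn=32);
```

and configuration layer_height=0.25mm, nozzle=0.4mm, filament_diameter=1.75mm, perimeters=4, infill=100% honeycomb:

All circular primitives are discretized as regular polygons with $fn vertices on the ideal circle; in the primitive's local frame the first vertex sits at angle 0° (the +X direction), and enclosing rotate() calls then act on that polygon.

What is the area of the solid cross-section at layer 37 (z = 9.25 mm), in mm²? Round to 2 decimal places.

78.04 mm²

At z = 9.25 mm: the r=5 cylinder gives a regular 32-gon of circumradius 5 (constant along its height) (area = (32/2)·5.000²·sin(360°/32) = 78.04 mm²). Overall, the cross-section is a single solid region. Net area = 78.04 mm².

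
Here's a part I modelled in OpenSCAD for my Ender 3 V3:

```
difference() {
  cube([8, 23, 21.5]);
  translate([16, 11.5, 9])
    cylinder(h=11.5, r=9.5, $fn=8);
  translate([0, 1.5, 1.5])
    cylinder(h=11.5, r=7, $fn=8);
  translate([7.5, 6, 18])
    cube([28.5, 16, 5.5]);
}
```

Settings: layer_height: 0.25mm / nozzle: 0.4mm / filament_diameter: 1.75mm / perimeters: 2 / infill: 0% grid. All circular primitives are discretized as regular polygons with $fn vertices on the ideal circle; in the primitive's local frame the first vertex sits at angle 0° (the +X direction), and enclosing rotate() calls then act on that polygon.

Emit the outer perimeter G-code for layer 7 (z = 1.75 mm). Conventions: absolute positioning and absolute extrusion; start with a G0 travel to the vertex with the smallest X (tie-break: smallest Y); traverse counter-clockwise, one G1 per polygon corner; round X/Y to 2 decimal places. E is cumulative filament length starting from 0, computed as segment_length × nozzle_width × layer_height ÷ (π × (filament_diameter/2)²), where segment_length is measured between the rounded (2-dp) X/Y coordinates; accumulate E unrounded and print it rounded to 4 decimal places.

At z = 1.75 mm: the cube (footprint 8×23) is included at this height; the cylinder at (16, 11.5) is not intersected at this z (z outside [9, 20.5]); the r=7 cylinder at (0, 1.5) gives a regular 8-gon of circumradius 7 (constant along its height); the cube at (7.5, 6) is not intersected at this z (z outside [18, 23.5]); Subtracting the remaining from the first: starting from the 8×23 cube, the r=7 cylinder at (0, 1.5) partially overlaps it — only the 44.68 mm² overlap (of its 138.59 mm²) is removed, clipping the outline — 1 connected region. The outline is a single polygon with 7 vertices. Extrusion per mm of travel: 0.4 × 0.25 / (π × 0.875²) = 0.041575. Accumulating E over each segment gives final E = 2.4720.

G0 X0.00 Y8.50 Z1.75
G1 X4.95 Y6.45 E0.2227
G1 X7.00 Y1.50 E0.4455
G1 X6.38 Y0.00 E0.5130
G1 X8.00 Y0.00 E0.5803
G1 X8.00 Y23.00 E1.5366
G1 X0.00 Y23.00 E1.8692
G1 X0.00 Y8.50 E2.4720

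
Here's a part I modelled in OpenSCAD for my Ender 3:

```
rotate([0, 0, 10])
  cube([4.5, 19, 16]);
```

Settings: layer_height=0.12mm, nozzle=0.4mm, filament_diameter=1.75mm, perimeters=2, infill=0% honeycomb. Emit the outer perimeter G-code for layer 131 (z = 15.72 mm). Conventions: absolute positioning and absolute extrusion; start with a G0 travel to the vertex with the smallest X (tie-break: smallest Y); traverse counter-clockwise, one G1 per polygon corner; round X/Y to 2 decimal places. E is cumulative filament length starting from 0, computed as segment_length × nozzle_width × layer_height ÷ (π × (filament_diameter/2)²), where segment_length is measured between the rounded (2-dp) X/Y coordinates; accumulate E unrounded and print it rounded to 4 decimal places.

G0 X-3.30 Y18.71 Z15.72
G1 X0.00 Y0.00 E0.3791
G1 X4.43 Y0.78 E0.4689
G1 X1.13 Y19.49 E0.8480
G1 X-3.30 Y18.71 E0.9378

At z = 15.72 mm: the cube is present — its section is the full 4.5×19 rectangle; (whole slice rotated 10° about Z — lengths, areas and connectivity unchanged). The outline is a single polygon with 4 vertices. Extrusion per mm of travel: 0.4 × 0.12 / (π × 0.875²) = 0.019956. Accumulating E over each segment gives final E = 0.9378.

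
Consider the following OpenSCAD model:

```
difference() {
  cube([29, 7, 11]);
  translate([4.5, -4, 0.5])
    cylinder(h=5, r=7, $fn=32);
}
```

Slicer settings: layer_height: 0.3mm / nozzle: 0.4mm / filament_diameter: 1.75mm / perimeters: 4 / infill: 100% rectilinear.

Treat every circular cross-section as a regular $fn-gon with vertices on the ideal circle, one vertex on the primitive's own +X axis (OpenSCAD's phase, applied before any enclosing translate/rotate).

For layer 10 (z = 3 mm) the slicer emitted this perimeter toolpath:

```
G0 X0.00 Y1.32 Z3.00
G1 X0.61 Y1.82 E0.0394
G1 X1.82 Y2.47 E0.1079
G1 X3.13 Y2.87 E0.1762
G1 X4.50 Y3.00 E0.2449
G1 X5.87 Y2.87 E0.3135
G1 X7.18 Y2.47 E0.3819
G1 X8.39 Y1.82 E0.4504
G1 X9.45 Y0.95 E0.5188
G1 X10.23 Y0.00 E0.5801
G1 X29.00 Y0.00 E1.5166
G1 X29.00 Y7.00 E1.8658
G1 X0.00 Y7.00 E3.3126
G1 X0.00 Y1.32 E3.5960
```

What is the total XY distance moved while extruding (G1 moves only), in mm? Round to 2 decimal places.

Sum the Euclidean lengths of each G1 segment: total = 72.08 mm.

72.08 mm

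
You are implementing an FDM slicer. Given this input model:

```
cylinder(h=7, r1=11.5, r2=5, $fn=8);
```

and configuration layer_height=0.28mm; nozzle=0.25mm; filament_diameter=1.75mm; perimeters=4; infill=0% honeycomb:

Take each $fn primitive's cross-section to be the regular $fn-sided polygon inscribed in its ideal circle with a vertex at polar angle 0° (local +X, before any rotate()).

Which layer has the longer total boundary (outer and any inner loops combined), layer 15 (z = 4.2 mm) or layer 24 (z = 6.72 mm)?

Layer 15 (z = 4.2): the cone (r1=11.5→r2=5) has section circumradius 7.600 here — a regular 8-gon (perimeter = 2·8·7.600·sin(180°/8) = 46.53 mm). So its perimeter = 46.53 mm. Layer 24 (z = 6.72): the cone: at t=0.960 of its height the radius interpolates to r₁+(r₂−r₁)t = 5.260, giving a regular 8-gon of that circumradius (perimeter = 2·8·5.260·sin(180°/8) = 32.21 mm). So its perimeter = 32.21 mm. Layer 15 is larger (46.53 vs 32.21 mm).

layer 15 (z = 4.2 mm)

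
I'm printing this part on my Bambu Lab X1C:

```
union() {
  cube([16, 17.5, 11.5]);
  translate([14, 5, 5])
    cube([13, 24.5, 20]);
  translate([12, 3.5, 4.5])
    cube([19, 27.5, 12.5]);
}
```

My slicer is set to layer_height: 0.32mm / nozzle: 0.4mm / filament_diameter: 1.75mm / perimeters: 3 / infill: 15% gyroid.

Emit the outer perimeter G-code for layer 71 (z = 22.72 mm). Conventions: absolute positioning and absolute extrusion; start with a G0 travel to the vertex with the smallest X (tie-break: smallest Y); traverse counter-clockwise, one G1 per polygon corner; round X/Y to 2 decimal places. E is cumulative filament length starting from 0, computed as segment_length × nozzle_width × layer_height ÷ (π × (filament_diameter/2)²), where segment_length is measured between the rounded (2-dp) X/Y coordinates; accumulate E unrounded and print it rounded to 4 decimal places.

G0 X14.00 Y5.00 Z22.72
G1 X27.00 Y5.00 E0.6918
G1 X27.00 Y29.50 E1.9956
G1 X14.00 Y29.50 E2.6874
G1 X14.00 Y5.00 E3.9912

At z = 22.72 mm: the cube does not reach this height (z outside [0, 11.5]); the cube at (14, 5) (footprint 13×24.5) is included at this height; the cube at (12, 3.5) does not reach this height (z outside [4.5, 17]); Merging all regions: only the 13×24.5 cube at (14, 5) is present, so the union is just that shape — 1 connected region. The outline is a single polygon with 4 vertices. Extrusion per mm of travel: 0.4 × 0.32 / (π × 0.875²) = 0.053216. Accumulating E over each segment gives final E = 3.9912.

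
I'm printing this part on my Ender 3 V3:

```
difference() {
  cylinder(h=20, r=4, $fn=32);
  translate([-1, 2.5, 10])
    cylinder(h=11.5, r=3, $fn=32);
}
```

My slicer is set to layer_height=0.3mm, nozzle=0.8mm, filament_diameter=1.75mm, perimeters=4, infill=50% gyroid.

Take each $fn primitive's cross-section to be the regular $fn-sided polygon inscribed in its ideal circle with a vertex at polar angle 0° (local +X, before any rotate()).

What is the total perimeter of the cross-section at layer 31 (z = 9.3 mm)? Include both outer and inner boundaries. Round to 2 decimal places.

At z = 9.3 mm: the r=4 cylinder gives a regular 32-gon of circumradius 4 (constant along its height) (perimeter = 2·32·4.000·sin(180°/32) = 25.09 mm); the cylinder at (-1, 2.5) is not intersected at this z (z outside [10, 21.5]); After the difference (first − rest): none of the subtracted shapes is present at this height, so the r=4 cylinder is unchanged — boundary = 25.09 mm. Overall, the cross-section is a single solid region. Total boundary length (outer) = 25.09 mm.

25.09 mm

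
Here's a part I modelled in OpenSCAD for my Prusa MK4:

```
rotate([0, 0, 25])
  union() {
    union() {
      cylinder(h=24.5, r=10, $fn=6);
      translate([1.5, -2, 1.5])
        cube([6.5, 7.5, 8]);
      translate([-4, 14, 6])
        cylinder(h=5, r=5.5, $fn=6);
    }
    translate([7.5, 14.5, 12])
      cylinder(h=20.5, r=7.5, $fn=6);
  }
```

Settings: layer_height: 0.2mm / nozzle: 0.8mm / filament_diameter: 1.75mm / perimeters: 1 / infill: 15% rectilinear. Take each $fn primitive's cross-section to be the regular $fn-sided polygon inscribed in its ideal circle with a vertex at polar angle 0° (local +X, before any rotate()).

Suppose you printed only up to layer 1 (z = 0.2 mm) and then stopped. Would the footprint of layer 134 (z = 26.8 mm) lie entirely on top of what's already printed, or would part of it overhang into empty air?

Compare the two slices. At z = 0.2: the cylinder: section is a regular 6-gon, circumradius r=10 (area = (6/2)·10.000²·sin(360°/6) = 259.81 mm²); the cube at (1.5, -2) is absent (z outside [1.5, 9.5]); the cylinder at (-4, 14) is absent (z outside [6, 11]); Taking the union: only the r=10 cylinder is present, so the union is just that shape — area = 259.81 mm²; the cylinder at (7.5, 14.5) is not intersected at this z (z outside [12, 32.5]); Taking the union: only the result so far is present, so the union is just that shape — area = 259.81 mm²; (whole slice rotated 25° about Z — lengths, areas and connectivity unchanged). At z = 26.8: the cylinder does not reach this height (z outside [0, 24.5]); the cube at (1.5, -2) does not reach this height (z outside [1.5, 9.5]); the cylinder at (-4, 14) is not intersected at this z (z outside [6, 11]); Taking the union: nothing is present at this height; the r=7.5 cylinder at (7.5, 14.5) gives a regular 6-gon of circumradius 7.5 (constant along its height) (area = (6/2)·7.500²·sin(360°/6) = 146.14 mm²); Taking the union: only the r=7.5 cylinder at (7.5, 14.5) is present, so the union is just that shape — area = 146.14 mm²; (whole slice rotated 25° about Z — lengths, areas and connectivity unchanged). Checking containment: at z = 26.8 the cross-section extends beyond the z = 0.2 cross-section by about 145.07 mm².

part overhangs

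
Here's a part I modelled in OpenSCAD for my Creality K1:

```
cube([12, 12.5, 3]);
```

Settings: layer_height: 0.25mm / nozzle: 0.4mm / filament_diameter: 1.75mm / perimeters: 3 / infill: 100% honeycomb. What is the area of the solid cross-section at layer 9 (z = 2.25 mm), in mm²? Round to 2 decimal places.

At z = 2.25 mm: the cube (footprint 12×12.5) is included at this height (area 150.00 mm²). Overall, the cross-section is a single solid region. Net area = 150.00 mm².

150.00 mm²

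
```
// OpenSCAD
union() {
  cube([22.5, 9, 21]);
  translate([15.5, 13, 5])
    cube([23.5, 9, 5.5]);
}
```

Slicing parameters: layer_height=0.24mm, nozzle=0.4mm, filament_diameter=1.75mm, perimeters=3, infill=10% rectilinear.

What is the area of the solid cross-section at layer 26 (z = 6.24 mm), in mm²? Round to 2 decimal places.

414.00 mm²

At z = 6.24 mm: the cube (footprint 22.5×9) is included at this height (area 202.50 mm²); the cube at (15.5, 13) is present — its section is the full 23.5×9 rectangle (area 211.50 mm²); Taking the union: the 2 present regions are separate (no shared area or edge), so areas and boundary lengths simply add and each stays a separate island — area = 414.00 mm². Overall, the cross-section has 2 separate islands. Net area = 414.00 mm².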